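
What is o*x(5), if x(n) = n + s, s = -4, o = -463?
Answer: -463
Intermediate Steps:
x(n) = -4 + n (x(n) = n - 4 = -4 + n)
o*x(5) = -463*(-4 + 5) = -463*1 = -463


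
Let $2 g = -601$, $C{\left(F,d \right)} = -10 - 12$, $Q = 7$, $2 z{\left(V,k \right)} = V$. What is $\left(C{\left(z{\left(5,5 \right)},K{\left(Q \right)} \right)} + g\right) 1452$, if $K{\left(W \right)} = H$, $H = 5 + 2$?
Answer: $-468270$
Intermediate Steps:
$z{\left(V,k \right)} = \frac{V}{2}$
$H = 7$
$K{\left(W \right)} = 7$
$C{\left(F,d \right)} = -22$
$g = - \frac{601}{2}$ ($g = \frac{1}{2} \left(-601\right) = - \frac{601}{2} \approx -300.5$)
$\left(C{\left(z{\left(5,5 \right)},K{\left(Q \right)} \right)} + g\right) 1452 = \left(-22 - \frac{601}{2}\right) 1452 = \left(- \frac{645}{2}\right) 1452 = -468270$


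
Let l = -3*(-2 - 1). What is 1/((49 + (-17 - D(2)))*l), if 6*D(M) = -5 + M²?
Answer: 2/579 ≈ 0.0034542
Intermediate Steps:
D(M) = -⅚ + M²/6 (D(M) = (-5 + M²)/6 = -⅚ + M²/6)
l = 9 (l = -3*(-3) = 9)
1/((49 + (-17 - D(2)))*l) = 1/((49 + (-17 - (-⅚ + (⅙)*2²)))*9) = 1/((49 + (-17 - (-⅚ + (⅙)*4)))*9) = 1/((49 + (-17 - (-⅚ + ⅔)))*9) = 1/((49 + (-17 - 1*(-⅙)))*9) = 1/((49 + (-17 + ⅙))*9) = 1/((49 - 101/6)*9) = 1/((193/6)*9) = 1/(579/2) = 2/579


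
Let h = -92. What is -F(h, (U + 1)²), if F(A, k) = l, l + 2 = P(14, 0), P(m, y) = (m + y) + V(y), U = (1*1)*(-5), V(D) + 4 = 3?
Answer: -11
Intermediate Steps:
V(D) = -1 (V(D) = -4 + 3 = -1)
U = -5 (U = 1*(-5) = -5)
P(m, y) = -1 + m + y (P(m, y) = (m + y) - 1 = -1 + m + y)
l = 11 (l = -2 + (-1 + 14 + 0) = -2 + 13 = 11)
F(A, k) = 11
-F(h, (U + 1)²) = -1*11 = -11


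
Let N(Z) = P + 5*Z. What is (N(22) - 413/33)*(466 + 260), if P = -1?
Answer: 70048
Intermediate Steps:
N(Z) = -1 + 5*Z
(N(22) - 413/33)*(466 + 260) = ((-1 + 5*22) - 413/33)*(466 + 260) = ((-1 + 110) - 413*1/33)*726 = (109 - 413/33)*726 = (3184/33)*726 = 70048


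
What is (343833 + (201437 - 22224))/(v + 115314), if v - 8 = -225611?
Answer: -523046/110289 ≈ -4.7425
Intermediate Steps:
v = -225603 (v = 8 - 225611 = -225603)
(343833 + (201437 - 22224))/(v + 115314) = (343833 + (201437 - 22224))/(-225603 + 115314) = (343833 + 179213)/(-110289) = 523046*(-1/110289) = -523046/110289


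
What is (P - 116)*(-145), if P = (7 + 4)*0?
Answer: 16820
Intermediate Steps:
P = 0 (P = 11*0 = 0)
(P - 116)*(-145) = (0 - 116)*(-145) = -116*(-145) = 16820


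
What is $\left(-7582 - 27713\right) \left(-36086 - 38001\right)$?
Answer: $2614900665$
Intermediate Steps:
$\left(-7582 - 27713\right) \left(-36086 - 38001\right) = \left(-35295\right) \left(-74087\right) = 2614900665$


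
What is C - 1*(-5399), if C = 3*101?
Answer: 5702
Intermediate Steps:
C = 303
C - 1*(-5399) = 303 - 1*(-5399) = 303 + 5399 = 5702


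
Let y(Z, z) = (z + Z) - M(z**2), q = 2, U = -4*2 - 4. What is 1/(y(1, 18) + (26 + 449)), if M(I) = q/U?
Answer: 6/2965 ≈ 0.0020236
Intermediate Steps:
U = -12 (U = -8 - 4 = -12)
M(I) = -1/6 (M(I) = 2/(-12) = 2*(-1/12) = -1/6)
y(Z, z) = 1/6 + Z + z (y(Z, z) = (z + Z) - 1*(-1/6) = (Z + z) + 1/6 = 1/6 + Z + z)
1/(y(1, 18) + (26 + 449)) = 1/((1/6 + 1 + 18) + (26 + 449)) = 1/(115/6 + 475) = 1/(2965/6) = 6/2965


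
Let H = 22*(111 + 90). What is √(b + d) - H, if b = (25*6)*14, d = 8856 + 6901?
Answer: -4422 + √17857 ≈ -4288.4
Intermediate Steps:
H = 4422 (H = 22*201 = 4422)
d = 15757
b = 2100 (b = 150*14 = 2100)
√(b + d) - H = √(2100 + 15757) - 1*4422 = √17857 - 4422 = -4422 + √17857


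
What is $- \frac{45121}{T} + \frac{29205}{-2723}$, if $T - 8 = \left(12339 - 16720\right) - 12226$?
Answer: $- \frac{361909312}{45199077} \approx -8.007$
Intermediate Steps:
$T = -16599$ ($T = 8 + \left(\left(12339 - 16720\right) - 12226\right) = 8 - 16607 = -16599$)
$- \frac{45121}{T} + \frac{29205}{-2723} = - \frac{45121}{-16599} + \frac{29205}{-2723} = \left(-45121\right) \left(- \frac{1}{16599}\right) + 29205 \left(- \frac{1}{2723}\right) = \frac{45121}{16599} - \frac{29205}{2723} = - \frac{361909312}{45199077}$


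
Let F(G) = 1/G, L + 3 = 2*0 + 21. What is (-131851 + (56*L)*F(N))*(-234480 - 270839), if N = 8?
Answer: 66563145275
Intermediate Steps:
L = 18 (L = -3 + (2*0 + 21) = -3 + (0 + 21) = -3 + 21 = 18)
F(G) = 1/G
(-131851 + (56*L)*F(N))*(-234480 - 270839) = (-131851 + (56*18)/8)*(-234480 - 270839) = (-131851 + 1008*(⅛))*(-505319) = (-131851 + 126)*(-505319) = -131725*(-505319) = 66563145275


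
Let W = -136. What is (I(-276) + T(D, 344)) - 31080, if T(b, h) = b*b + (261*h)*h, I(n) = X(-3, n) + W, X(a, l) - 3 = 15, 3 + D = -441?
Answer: 31051634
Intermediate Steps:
D = -444 (D = -3 - 441 = -444)
X(a, l) = 18 (X(a, l) = 3 + 15 = 18)
I(n) = -118 (I(n) = 18 - 136 = -118)
T(b, h) = b² + 261*h²
(I(-276) + T(D, 344)) - 31080 = (-118 + ((-444)² + 261*344²)) - 31080 = (-118 + (197136 + 261*118336)) - 31080 = (-118 + (197136 + 30885696)) - 31080 = (-118 + 31082832) - 31080 = 31082714 - 31080 = 31051634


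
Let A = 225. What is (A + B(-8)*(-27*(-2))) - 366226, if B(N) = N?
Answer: -366433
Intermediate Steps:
(A + B(-8)*(-27*(-2))) - 366226 = (225 - (-216)*(-2)) - 366226 = (225 - 8*54) - 366226 = (225 - 432) - 366226 = -207 - 366226 = -366433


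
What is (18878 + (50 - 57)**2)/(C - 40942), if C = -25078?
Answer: -18927/66020 ≈ -0.28669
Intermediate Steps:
(18878 + (50 - 57)**2)/(C - 40942) = (18878 + (50 - 57)**2)/(-25078 - 40942) = (18878 + (-7)**2)/(-66020) = (18878 + 49)*(-1/66020) = 18927*(-1/66020) = -18927/66020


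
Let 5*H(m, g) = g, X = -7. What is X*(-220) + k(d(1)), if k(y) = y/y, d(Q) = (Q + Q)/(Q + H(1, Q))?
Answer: 1541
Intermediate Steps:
H(m, g) = g/5
d(Q) = 5/3 (d(Q) = (Q + Q)/(Q + Q/5) = (2*Q)/((6*Q/5)) = (2*Q)*(5/(6*Q)) = 5/3)
k(y) = 1
X*(-220) + k(d(1)) = -7*(-220) + 1 = 1540 + 1 = 1541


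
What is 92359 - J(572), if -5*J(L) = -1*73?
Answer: 461722/5 ≈ 92344.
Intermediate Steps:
J(L) = 73/5 (J(L) = -(-1)*73/5 = -⅕*(-73) = 73/5)
92359 - J(572) = 92359 - 1*73/5 = 92359 - 73/5 = 461722/5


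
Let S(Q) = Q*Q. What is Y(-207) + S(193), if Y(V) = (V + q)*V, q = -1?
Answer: 80305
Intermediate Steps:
S(Q) = Q²
Y(V) = V*(-1 + V) (Y(V) = (V - 1)*V = (-1 + V)*V = V*(-1 + V))
Y(-207) + S(193) = -207*(-1 - 207) + 193² = -207*(-208) + 37249 = 43056 + 37249 = 80305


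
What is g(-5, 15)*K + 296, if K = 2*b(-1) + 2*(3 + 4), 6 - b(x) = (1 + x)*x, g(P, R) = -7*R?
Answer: -2434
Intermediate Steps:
b(x) = 6 - x*(1 + x) (b(x) = 6 - (1 + x)*x = 6 - x*(1 + x))
K = 26 (K = 2*(6 - 1*(-1) - 1*(-1)**2) + 2*(3 + 4) = 2*(6 + 1 - 1*1) + 2*7 = 2*(6 + 1 - 1) + 14 = 2*6 + 14 = 12 + 14 = 26)
g(-5, 15)*K + 296 = -7*15*26 + 296 = -105*26 + 296 = -2730 + 296 = -2434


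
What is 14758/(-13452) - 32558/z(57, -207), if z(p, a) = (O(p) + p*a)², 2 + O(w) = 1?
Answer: -4354537903/3968340000 ≈ -1.0973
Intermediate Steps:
O(w) = -1 (O(w) = -2 + 1 = -1)
z(p, a) = (-1 + a*p)² (z(p, a) = (-1 + p*a)² = (-1 + a*p)²)
14758/(-13452) - 32558/z(57, -207) = 14758/(-13452) - 32558/(-1 - 207*57)² = 14758*(-1/13452) - 32558/(-1 - 11799)² = -7379/6726 - 32558/((-11800)²) = -7379/6726 - 32558/139240000 = -7379/6726 - 32558*1/139240000 = -7379/6726 - 16279/69620000 = -4354537903/3968340000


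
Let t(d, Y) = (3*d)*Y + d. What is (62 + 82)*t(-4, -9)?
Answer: 14976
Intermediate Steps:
t(d, Y) = d + 3*Y*d (t(d, Y) = 3*Y*d + d = d + 3*Y*d)
(62 + 82)*t(-4, -9) = (62 + 82)*(-4*(1 + 3*(-9))) = 144*(-4*(1 - 27)) = 144*(-4*(-26)) = 144*104 = 14976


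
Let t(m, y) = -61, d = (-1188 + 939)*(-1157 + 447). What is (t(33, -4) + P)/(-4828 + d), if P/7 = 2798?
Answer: 275/2422 ≈ 0.11354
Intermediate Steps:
P = 19586 (P = 7*2798 = 19586)
d = 176790 (d = -249*(-710) = 176790)
(t(33, -4) + P)/(-4828 + d) = (-61 + 19586)/(-4828 + 176790) = 19525/171962 = 19525*(1/171962) = 275/2422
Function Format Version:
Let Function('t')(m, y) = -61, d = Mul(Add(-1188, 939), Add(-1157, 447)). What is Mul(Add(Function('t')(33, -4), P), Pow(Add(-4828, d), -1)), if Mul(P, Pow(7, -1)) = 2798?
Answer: Rational(275, 2422) ≈ 0.11354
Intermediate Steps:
P = 19586 (P = Mul(7, 2798) = 19586)
d = 176790 (d = Mul(-249, -710) = 176790)
Mul(Add(Function('t')(33, -4), P), Pow(Add(-4828, d), -1)) = Mul(Add(-61, 19586), Pow(Add(-4828, 176790), -1)) = Mul(19525, Pow(171962, -1)) = Mul(19525, Rational(1, 171962)) = Rational(275, 2422)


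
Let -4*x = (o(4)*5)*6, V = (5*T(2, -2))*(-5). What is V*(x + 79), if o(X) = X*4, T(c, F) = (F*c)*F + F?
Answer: 6150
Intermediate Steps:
T(c, F) = F + c*F**2 (T(c, F) = c*F**2 + F = F + c*F**2)
o(X) = 4*X
V = -150 (V = (5*(-2*(1 - 2*2)))*(-5) = (5*(-2*(1 - 4)))*(-5) = (5*(-2*(-3)))*(-5) = (5*6)*(-5) = 30*(-5) = -150)
x = -120 (x = -(4*4)*5*6/4 = -16*5*6/4 = -20*6 = -1/4*480 = -120)
V*(x + 79) = -150*(-120 + 79) = -150*(-41) = 6150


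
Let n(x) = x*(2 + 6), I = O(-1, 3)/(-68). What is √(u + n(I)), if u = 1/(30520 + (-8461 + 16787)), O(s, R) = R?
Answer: I*√153907968538/660382 ≈ 0.59407*I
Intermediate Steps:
I = -3/68 (I = 3/(-68) = 3*(-1/68) = -3/68 ≈ -0.044118)
n(x) = 8*x (n(x) = x*8 = 8*x)
u = 1/38846 (u = 1/(30520 + 8326) = 1/38846 ≈ 2.5743e-5)
√(u + n(I)) = √(1/38846 + 8*(-3/68)) = √(1/38846 - 6/17) = √(-233059/660382) = I*√153907968538/660382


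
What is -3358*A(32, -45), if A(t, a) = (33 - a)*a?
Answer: 11786580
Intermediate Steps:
A(t, a) = a*(33 - a)
-3358*A(32, -45) = -(-151110)*(33 - 1*(-45)) = -(-151110)*(33 + 45) = -(-151110)*78 = -3358*(-3510) = 11786580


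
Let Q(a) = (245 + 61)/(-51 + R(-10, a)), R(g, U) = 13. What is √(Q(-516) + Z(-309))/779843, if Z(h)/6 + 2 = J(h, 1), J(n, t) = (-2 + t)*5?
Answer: I*√18069/14817017 ≈ 9.0721e-6*I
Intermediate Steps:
J(n, t) = -10 + 5*t
Z(h) = -42 (Z(h) = -12 + 6*(-10 + 5*1) = -12 + 6*(-10 + 5) = -12 + 6*(-5) = -12 - 30 = -42)
Q(a) = -153/19 (Q(a) = (245 + 61)/(-51 + 13) = 306/(-38) = 306*(-1/38) = -153/19)
√(Q(-516) + Z(-309))/779843 = √(-153/19 - 42)/779843 = √(-951/19)*(1/779843) = (I*√18069/19)*(1/779843) = I*√18069/14817017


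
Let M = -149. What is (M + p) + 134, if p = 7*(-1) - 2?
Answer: -24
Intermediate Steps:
p = -9 (p = -7 - 2 = -9)
(M + p) + 134 = (-149 - 9) + 134 = -158 + 134 = -24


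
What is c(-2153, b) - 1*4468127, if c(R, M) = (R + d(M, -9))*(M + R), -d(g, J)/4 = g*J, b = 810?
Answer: -40738528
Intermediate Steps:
d(g, J) = -4*J*g (d(g, J) = -4*g*J = -4*J*g)
c(R, M) = (M + R)*(R + 36*M) (c(R, M) = (R - 4*(-9)*M)*(M + R) = (R + 36*M)*(M + R) = (M + R)*(R + 36*M))
c(-2153, b) - 1*4468127 = ((-2153)**2 + 36*810**2 + 37*810*(-2153)) - 1*4468127 = (4635409 + 36*656100 - 64525410) - 4468127 = (4635409 + 23619600 - 64525410) - 4468127 = -36270401 - 4468127 = -40738528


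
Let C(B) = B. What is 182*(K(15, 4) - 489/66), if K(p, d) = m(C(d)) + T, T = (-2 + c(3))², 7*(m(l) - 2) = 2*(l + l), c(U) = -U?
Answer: 43797/11 ≈ 3981.5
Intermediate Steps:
m(l) = 2 + 4*l/7 (m(l) = 2 + (2*(l + l))/7 = 2 + (2*(2*l))/7 = 2 + (4*l)/7 = 2 + 4*l/7)
T = 25 (T = (-2 - 1*3)² = (-2 - 3)² = (-5)² = 25)
K(p, d) = 27 + 4*d/7 (K(p, d) = (2 + 4*d/7) + 25 = 27 + 4*d/7)
182*(K(15, 4) - 489/66) = 182*((27 + (4/7)*4) - 489/66) = 182*((27 + 16/7) - 489*1/66) = 182*(205/7 - 163/22) = 182*(3369/154) = 43797/11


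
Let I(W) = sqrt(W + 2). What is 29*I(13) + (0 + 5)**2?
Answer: 25 + 29*sqrt(15) ≈ 137.32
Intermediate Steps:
I(W) = sqrt(2 + W)
29*I(13) + (0 + 5)**2 = 29*sqrt(2 + 13) + (0 + 5)**2 = 29*sqrt(15) + 5**2 = 29*sqrt(15) + 25 = 25 + 29*sqrt(15)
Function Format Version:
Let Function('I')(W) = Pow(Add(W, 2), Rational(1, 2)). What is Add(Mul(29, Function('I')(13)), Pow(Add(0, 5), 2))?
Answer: Add(25, Mul(29, Pow(15, Rational(1, 2)))) ≈ 137.32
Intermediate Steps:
Function('I')(W) = Pow(Add(2, W), Rational(1, 2))
Add(Mul(29, Function('I')(13)), Pow(Add(0, 5), 2)) = Add(Mul(29, Pow(Add(2, 13), Rational(1, 2))), Pow(Add(0, 5), 2)) = Add(Mul(29, Pow(15, Rational(1, 2))), Pow(5, 2)) = Add(Mul(29, Pow(15, Rational(1, 2))), 25) = Add(25, Mul(29, Pow(15, Rational(1, 2))))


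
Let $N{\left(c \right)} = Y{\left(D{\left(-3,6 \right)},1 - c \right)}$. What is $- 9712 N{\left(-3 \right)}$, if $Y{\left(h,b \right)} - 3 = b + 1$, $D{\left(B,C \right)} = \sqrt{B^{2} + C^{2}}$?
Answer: $-77696$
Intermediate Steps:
$Y{\left(h,b \right)} = 4 + b$ ($Y{\left(h,b \right)} = 3 + \left(b + 1\right) = 3 + \left(1 + b\right) = 4 + b$)
$N{\left(c \right)} = 5 - c$ ($N{\left(c \right)} = 4 - \left(-1 + c\right) = 5 - c$)
$- 9712 N{\left(-3 \right)} = - 9712 \left(5 - -3\right) = - 9712 \left(5 + 3\right) = - 9712 \cdot 8 = \left(-1\right) 77696 = -77696$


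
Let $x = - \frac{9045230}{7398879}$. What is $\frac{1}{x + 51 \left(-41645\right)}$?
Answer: $- \frac{7398879}{15714451158935} \approx -4.7083 \cdot 10^{-7}$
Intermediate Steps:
$x = - \frac{9045230}{7398879}$ ($x = \left(-9045230\right) \frac{1}{7398879} = - \frac{9045230}{7398879} \approx -1.2225$)
$\frac{1}{x + 51 \left(-41645\right)} = \frac{1}{- \frac{9045230}{7398879} + 51 \left(-41645\right)} = \frac{1}{- \frac{9045230}{7398879} - 2123895} = \frac{1}{- \frac{15714451158935}{7398879}} = - \frac{7398879}{15714451158935}$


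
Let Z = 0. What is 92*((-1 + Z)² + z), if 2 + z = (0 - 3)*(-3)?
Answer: 736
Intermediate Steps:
z = 7 (z = -2 + (0 - 3)*(-3) = -2 - 3*(-3) = -2 + 9 = 7)
92*((-1 + Z)² + z) = 92*((-1 + 0)² + 7) = 92*((-1)² + 7) = 92*(1 + 7) = 92*8 = 736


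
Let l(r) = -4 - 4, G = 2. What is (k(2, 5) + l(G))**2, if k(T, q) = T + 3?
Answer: 9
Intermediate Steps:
k(T, q) = 3 + T
l(r) = -8
(k(2, 5) + l(G))**2 = ((3 + 2) - 8)**2 = (5 - 8)**2 = (-3)**2 = 9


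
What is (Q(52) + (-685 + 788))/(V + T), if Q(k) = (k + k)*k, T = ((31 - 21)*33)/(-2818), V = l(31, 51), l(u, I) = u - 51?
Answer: -7764999/28345 ≈ -273.95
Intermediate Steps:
l(u, I) = -51 + u
V = -20 (V = -51 + 31 = -20)
T = -165/1409 (T = (10*33)*(-1/2818) = 330*(-1/2818) = -165/1409 ≈ -0.11710)
Q(k) = 2*k² (Q(k) = (2*k)*k = 2*k²)
(Q(52) + (-685 + 788))/(V + T) = (2*52² + (-685 + 788))/(-20 - 165/1409) = (2*2704 + 103)/(-28345/1409) = (5408 + 103)*(-1409/28345) = 5511*(-1409/28345) = -7764999/28345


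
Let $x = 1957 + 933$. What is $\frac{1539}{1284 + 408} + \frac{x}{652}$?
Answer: $\frac{163703}{30644} \approx 5.3421$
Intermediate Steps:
$x = 2890$
$\frac{1539}{1284 + 408} + \frac{x}{652} = \frac{1539}{1284 + 408} + \frac{2890}{652} = \frac{1539}{1692} + 2890 \cdot \frac{1}{652} = 1539 \cdot \frac{1}{1692} + \frac{1445}{326} = \frac{171}{188} + \frac{1445}{326} = \frac{163703}{30644}$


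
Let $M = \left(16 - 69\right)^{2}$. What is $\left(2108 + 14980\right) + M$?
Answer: $19897$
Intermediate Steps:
$M = 2809$ ($M = \left(-53\right)^{2} = 2809$)
$\left(2108 + 14980\right) + M = \left(2108 + 14980\right) + 2809 = 17088 + 2809 = 19897$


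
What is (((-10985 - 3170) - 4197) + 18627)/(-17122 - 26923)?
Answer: -55/8809 ≈ -0.0062436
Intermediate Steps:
(((-10985 - 3170) - 4197) + 18627)/(-17122 - 26923) = ((-14155 - 4197) + 18627)/(-44045) = (-18352 + 18627)*(-1/44045) = 275*(-1/44045) = -55/8809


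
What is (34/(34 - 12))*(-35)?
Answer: -595/11 ≈ -54.091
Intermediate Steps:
(34/(34 - 12))*(-35) = (34/22)*(-35) = (34*(1/22))*(-35) = (17/11)*(-35) = -595/11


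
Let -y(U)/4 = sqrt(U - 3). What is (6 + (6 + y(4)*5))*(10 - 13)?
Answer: 24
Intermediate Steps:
y(U) = -4*sqrt(-3 + U) (y(U) = -4*sqrt(U - 3) = -4*sqrt(-3 + U))
(6 + (6 + y(4)*5))*(10 - 13) = (6 + (6 - 4*sqrt(-3 + 4)*5))*(10 - 13) = (6 + (6 - 4*sqrt(1)*5))*(-3) = (6 + (6 - 4*1*5))*(-3) = (6 + (6 - 4*5))*(-3) = (6 + (6 - 20))*(-3) = (6 - 14)*(-3) = -8*(-3) = 24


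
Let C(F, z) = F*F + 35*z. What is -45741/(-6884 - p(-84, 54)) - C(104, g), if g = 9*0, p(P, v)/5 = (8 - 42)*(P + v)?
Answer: -129573203/11984 ≈ -10812.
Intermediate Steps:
p(P, v) = -170*P - 170*v (p(P, v) = 5*((8 - 42)*(P + v)) = 5*(-34*(P + v)) = 5*(-34*P - 34*v) = -170*P - 170*v)
g = 0
C(F, z) = F² + 35*z
-45741/(-6884 - p(-84, 54)) - C(104, g) = -45741/(-6884 - (-170*(-84) - 170*54)) - (104² + 35*0) = -45741/(-6884 - (14280 - 9180)) - (10816 + 0) = -45741/(-6884 - 1*5100) - 1*10816 = -45741/(-6884 - 5100) - 10816 = -45741/(-11984) - 10816 = -45741*(-1/11984) - 10816 = 45741/11984 - 10816 = -129573203/11984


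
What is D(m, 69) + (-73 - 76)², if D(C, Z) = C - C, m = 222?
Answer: 22201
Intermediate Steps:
D(C, Z) = 0
D(m, 69) + (-73 - 76)² = 0 + (-73 - 76)² = 0 + (-149)² = 0 + 22201 = 22201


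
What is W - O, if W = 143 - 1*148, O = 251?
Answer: -256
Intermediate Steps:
W = -5 (W = 143 - 148 = -5)
W - O = -5 - 1*251 = -5 - 251 = -256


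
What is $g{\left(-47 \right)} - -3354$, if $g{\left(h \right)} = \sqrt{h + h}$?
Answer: $3354 + i \sqrt{94} \approx 3354.0 + 9.6954 i$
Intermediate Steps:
$g{\left(h \right)} = \sqrt{2} \sqrt{h}$ ($g{\left(h \right)} = \sqrt{2 h} = \sqrt{2} \sqrt{h}$)
$g{\left(-47 \right)} - -3354 = \sqrt{2} \sqrt{-47} - -3354 = \sqrt{2} i \sqrt{47} + 3354 = i \sqrt{94} + 3354 = 3354 + i \sqrt{94}$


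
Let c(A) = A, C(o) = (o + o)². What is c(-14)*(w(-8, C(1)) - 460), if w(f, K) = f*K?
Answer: 6888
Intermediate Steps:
C(o) = 4*o² (C(o) = (2*o)² = 4*o²)
w(f, K) = K*f
c(-14)*(w(-8, C(1)) - 460) = -14*((4*1²)*(-8) - 460) = -14*((4*1)*(-8) - 460) = -14*(4*(-8) - 460) = -14*(-32 - 460) = -14*(-492) = 6888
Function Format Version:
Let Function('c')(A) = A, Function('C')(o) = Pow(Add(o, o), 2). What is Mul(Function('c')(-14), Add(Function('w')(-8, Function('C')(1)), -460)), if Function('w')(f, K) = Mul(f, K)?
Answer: 6888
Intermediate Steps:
Function('C')(o) = Mul(4, Pow(o, 2)) (Function('C')(o) = Pow(Mul(2, o), 2) = Mul(4, Pow(o, 2)))
Function('w')(f, K) = Mul(K, f)
Mul(Function('c')(-14), Add(Function('w')(-8, Function('C')(1)), -460)) = Mul(-14, Add(Mul(Mul(4, Pow(1, 2)), -8), -460)) = Mul(-14, Add(Mul(Mul(4, 1), -8), -460)) = Mul(-14, Add(Mul(4, -8), -460)) = Mul(-14, Add(-32, -460)) = Mul(-14, -492) = 6888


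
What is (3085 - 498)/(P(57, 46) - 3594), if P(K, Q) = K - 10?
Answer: -2587/3547 ≈ -0.72935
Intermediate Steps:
P(K, Q) = -10 + K
(3085 - 498)/(P(57, 46) - 3594) = (3085 - 498)/((-10 + 57) - 3594) = 2587/(47 - 3594) = 2587/(-3547) = 2587*(-1/3547) = -2587/3547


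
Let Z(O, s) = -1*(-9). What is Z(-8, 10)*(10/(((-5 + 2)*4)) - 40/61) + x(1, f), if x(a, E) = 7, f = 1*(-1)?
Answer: -781/122 ≈ -6.4016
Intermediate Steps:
f = -1
Z(O, s) = 9
Z(-8, 10)*(10/(((-5 + 2)*4)) - 40/61) + x(1, f) = 9*(10/(((-5 + 2)*4)) - 40/61) + 7 = 9*(10/((-3*4)) - 40*1/61) + 7 = 9*(10/(-12) - 40/61) + 7 = 9*(10*(-1/12) - 40/61) + 7 = 9*(-5/6 - 40/61) + 7 = 9*(-545/366) + 7 = -1635/122 + 7 = -781/122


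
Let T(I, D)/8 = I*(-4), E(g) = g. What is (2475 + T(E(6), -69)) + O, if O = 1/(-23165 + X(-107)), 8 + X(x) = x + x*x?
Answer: 27010172/11831 ≈ 2283.0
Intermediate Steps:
T(I, D) = -32*I (T(I, D) = 8*(I*(-4)) = 8*(-4*I) = -32*I)
X(x) = -8 + x + x² (X(x) = -8 + (x + x*x) = -8 + (x + x²) = -8 + x + x²)
O = -1/11831 (O = 1/(-23165 + (-8 - 107 + (-107)²)) = 1/(-23165 + (-8 - 107 + 11449)) = 1/(-23165 + 11334) = 1/(-11831) = -1/11831 ≈ -8.4524e-5)
(2475 + T(E(6), -69)) + O = (2475 - 32*6) - 1/11831 = (2475 - 192) - 1/11831 = 2283 - 1/11831 = 27010172/11831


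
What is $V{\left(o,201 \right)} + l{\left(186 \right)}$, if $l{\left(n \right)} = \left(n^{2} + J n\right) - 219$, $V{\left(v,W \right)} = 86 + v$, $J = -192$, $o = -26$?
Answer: $-1275$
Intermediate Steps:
$l{\left(n \right)} = -219 + n^{2} - 192 n$ ($l{\left(n \right)} = \left(n^{2} - 192 n\right) - 219 = -219 + n^{2} - 192 n$)
$V{\left(o,201 \right)} + l{\left(186 \right)} = \left(86 - 26\right) - \left(35931 - 34596\right) = 60 - 1335 = -1275$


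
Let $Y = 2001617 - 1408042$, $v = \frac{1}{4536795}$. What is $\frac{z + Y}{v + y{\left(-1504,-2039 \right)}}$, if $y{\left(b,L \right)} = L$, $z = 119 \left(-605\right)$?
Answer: $- \frac{591575384025}{2312631251} \approx -255.8$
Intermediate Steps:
$z = -71995$
$v = \frac{1}{4536795} \approx 2.2042 \cdot 10^{-7}$
$Y = 593575$ ($Y = 2001617 - 1408042 = 593575$)
$\frac{z + Y}{v + y{\left(-1504,-2039 \right)}} = \frac{-71995 + 593575}{\frac{1}{4536795} - 2039} = \frac{521580}{- \frac{9250525004}{4536795}} = 521580 \left(- \frac{4536795}{9250525004}\right) = - \frac{591575384025}{2312631251}$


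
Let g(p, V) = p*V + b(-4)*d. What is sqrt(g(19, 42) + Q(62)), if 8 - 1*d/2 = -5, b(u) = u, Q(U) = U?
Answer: 6*sqrt(21) ≈ 27.495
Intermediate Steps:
d = 26 (d = 16 - 2*(-5) = 16 + 10 = 26)
g(p, V) = -104 + V*p (g(p, V) = p*V - 4*26 = V*p - 104 = -104 + V*p)
sqrt(g(19, 42) + Q(62)) = sqrt((-104 + 42*19) + 62) = sqrt((-104 + 798) + 62) = sqrt(694 + 62) = sqrt(756) = 6*sqrt(21)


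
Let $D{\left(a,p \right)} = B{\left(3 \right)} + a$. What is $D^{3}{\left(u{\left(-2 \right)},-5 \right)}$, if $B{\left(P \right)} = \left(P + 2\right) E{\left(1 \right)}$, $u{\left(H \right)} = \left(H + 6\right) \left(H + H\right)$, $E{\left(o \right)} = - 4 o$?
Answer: $-46656$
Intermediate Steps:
$u{\left(H \right)} = 2 H \left(6 + H\right)$ ($u{\left(H \right)} = \left(6 + H\right) 2 H = 2 H \left(6 + H\right)$)
$B{\left(P \right)} = -8 - 4 P$ ($B{\left(P \right)} = \left(P + 2\right) \left(\left(-4\right) 1\right) = \left(2 + P\right) \left(-4\right) = -8 - 4 P$)
$D{\left(a,p \right)} = -20 + a$ ($D{\left(a,p \right)} = \left(-8 - 12\right) + a = -20 + a$)
$D^{3}{\left(u{\left(-2 \right)},-5 \right)} = \left(-20 + 2 \left(-2\right) \left(6 - 2\right)\right)^{3} = \left(-20 + 2 \left(-2\right) 4\right)^{3} = \left(-20 - 16\right)^{3} = \left(-36\right)^{3} = -46656$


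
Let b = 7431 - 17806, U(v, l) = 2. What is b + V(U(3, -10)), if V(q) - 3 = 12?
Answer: -10360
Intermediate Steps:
V(q) = 15 (V(q) = 3 + 12 = 15)
b = -10375
b + V(U(3, -10)) = -10375 + 15 = -10360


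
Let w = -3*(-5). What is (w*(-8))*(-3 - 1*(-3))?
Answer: 0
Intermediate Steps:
w = 15
(w*(-8))*(-3 - 1*(-3)) = (15*(-8))*(-3 - 1*(-3)) = -120*(-3 + 3) = -120*0 = 0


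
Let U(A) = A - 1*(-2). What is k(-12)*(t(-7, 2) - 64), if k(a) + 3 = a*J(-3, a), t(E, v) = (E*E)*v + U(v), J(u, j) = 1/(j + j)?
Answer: -95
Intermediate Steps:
U(A) = 2 + A (U(A) = A + 2 = 2 + A)
J(u, j) = 1/(2*j)
t(E, v) = 2 + v + v*E² (t(E, v) = (E*E)*v + (2 + v) = E²*v + (2 + v) = v*E² + (2 + v) = 2 + v + v*E²)
k(a) = -5/2 (k(a) = -3 + a*(1/(2*a)) = -3 + ½ = -5/2)
k(-12)*(t(-7, 2) - 64) = -5*((2 + 2 + 2*(-7)²) - 64)/2 = -5*((2 + 2 + 2*49) - 64)/2 = -5*((2 + 2 + 98) - 64)/2 = -5*(102 - 64)/2 = -5/2*38 = -95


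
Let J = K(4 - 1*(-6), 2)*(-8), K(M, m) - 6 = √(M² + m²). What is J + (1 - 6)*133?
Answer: -713 - 16*√26 ≈ -794.58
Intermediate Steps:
K(M, m) = 6 + √(M² + m²)
J = -48 - 16*√26 (J = (6 + √((4 - 1*(-6))² + 2²))*(-8) = (6 + √((4 + 6)² + 4))*(-8) = (6 + √(10² + 4))*(-8) = (6 + √(100 + 4))*(-8) = (6 + √104)*(-8) = (6 + 2*√26)*(-8) = -48 - 16*√26 ≈ -129.58)
J + (1 - 6)*133 = (-48 - 16*√26) + (1 - 6)*133 = (-48 - 16*√26) - 5*133 = (-48 - 16*√26) - 665 = -713 - 16*√26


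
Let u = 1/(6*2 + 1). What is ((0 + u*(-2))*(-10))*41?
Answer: 820/13 ≈ 63.077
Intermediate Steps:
u = 1/13 (u = 1/(12 + 1) = 1/13 ≈ 0.076923)
((0 + u*(-2))*(-10))*41 = ((0 + (1/13)*(-2))*(-10))*41 = ((0 - 2/13)*(-10))*41 = -2/13*(-10)*41 = (20/13)*41 = 820/13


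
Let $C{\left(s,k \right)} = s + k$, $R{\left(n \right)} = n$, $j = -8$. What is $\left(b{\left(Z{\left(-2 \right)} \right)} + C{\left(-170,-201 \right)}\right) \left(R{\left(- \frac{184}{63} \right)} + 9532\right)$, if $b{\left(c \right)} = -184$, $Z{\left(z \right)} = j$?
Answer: $- \frac{111061420}{21} \approx -5.2886 \cdot 10^{6}$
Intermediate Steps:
$Z{\left(z \right)} = -8$
$C{\left(s,k \right)} = k + s$
$\left(b{\left(Z{\left(-2 \right)} \right)} + C{\left(-170,-201 \right)}\right) \left(R{\left(- \frac{184}{63} \right)} + 9532\right) = \left(-184 - 371\right) \left(- \frac{184}{63} + 9532\right) = \left(-184 - 371\right) \left(\left(-184\right) \frac{1}{63} + 9532\right) = - 555 \left(- \frac{184}{63} + 9532\right) = \left(-555\right) \frac{600332}{63} = - \frac{111061420}{21}$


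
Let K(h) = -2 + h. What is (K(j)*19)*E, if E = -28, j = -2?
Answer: 2128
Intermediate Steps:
(K(j)*19)*E = ((-2 - 2)*19)*(-28) = -4*19*(-28) = -76*(-28) = 2128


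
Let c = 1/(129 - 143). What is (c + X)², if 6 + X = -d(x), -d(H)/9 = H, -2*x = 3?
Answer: 18769/49 ≈ 383.04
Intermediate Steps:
x = -3/2 (x = -½*3 = -3/2 ≈ -1.5000)
d(H) = -9*H
X = -39/2 (X = -6 - (-9)*(-3)/2 = -6 - 1*27/2 = -6 - 27/2 = -39/2 ≈ -19.500)
c = -1/14 (c = 1/(-14) = -1/14 ≈ -0.071429)
(c + X)² = (-1/14 - 39/2)² = (-137/7)² = 18769/49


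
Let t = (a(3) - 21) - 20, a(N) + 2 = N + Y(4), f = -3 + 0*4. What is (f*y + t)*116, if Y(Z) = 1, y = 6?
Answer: -6612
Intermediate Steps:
f = -3 (f = -3 + 0 = -3)
a(N) = -1 + N (a(N) = -2 + (N + 1) = -2 + (1 + N) = -1 + N)
t = -39 (t = ((-1 + 3) - 21) - 20 = (2 - 21) - 20 = -19 - 20 = -39)
(f*y + t)*116 = (-3*6 - 39)*116 = (-18 - 39)*116 = -57*116 = -6612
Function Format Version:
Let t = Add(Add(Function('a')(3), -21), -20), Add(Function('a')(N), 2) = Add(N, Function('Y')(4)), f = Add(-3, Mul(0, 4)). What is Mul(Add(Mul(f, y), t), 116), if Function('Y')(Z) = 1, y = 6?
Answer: -6612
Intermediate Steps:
f = -3 (f = Add(-3, 0) = -3)
Function('a')(N) = Add(-1, N) (Function('a')(N) = Add(-2, Add(N, 1)) = Add(-2, Add(1, N)) = Add(-1, N))
t = -39 (t = Add(Add(Add(-1, 3), -21), -20) = Add(Add(2, -21), -20) = Add(-19, -20) = -39)
Mul(Add(Mul(f, y), t), 116) = Mul(Add(Mul(-3, 6), -39), 116) = Mul(Add(-18, -39), 116) = Mul(-57, 116) = -6612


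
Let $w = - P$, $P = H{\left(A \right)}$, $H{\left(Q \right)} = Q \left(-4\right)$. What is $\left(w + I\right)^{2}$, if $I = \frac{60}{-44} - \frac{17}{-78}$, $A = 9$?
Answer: $\frac{894309025}{736164} \approx 1214.8$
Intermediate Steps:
$H{\left(Q \right)} = - 4 Q$
$P = -36$ ($P = \left(-4\right) 9 = -36$)
$I = - \frac{983}{858}$ ($I = 60 \left(- \frac{1}{44}\right) - - \frac{17}{78} = - \frac{15}{11} + \frac{17}{78} = - \frac{983}{858} \approx -1.1457$)
$w = 36$ ($w = \left(-1\right) \left(-36\right) = 36$)
$\left(w + I\right)^{2} = \left(36 - \frac{983}{858}\right)^{2} = \left(\frac{29905}{858}\right)^{2} = \frac{894309025}{736164}$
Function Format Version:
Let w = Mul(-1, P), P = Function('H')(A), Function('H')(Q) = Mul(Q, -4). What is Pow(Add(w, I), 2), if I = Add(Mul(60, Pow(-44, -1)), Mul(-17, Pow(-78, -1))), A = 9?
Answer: Rational(894309025, 736164) ≈ 1214.8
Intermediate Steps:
Function('H')(Q) = Mul(-4, Q)
P = -36 (P = Mul(-4, 9) = -36)
I = Rational(-983, 858) (I = Add(Mul(60, Rational(-1, 44)), Mul(-17, Rational(-1, 78))) = Add(Rational(-15, 11), Rational(17, 78)) = Rational(-983, 858) ≈ -1.1457)
w = 36 (w = Mul(-1, -36) = 36)
Pow(Add(w, I), 2) = Pow(Add(36, Rational(-983, 858)), 2) = Pow(Rational(29905, 858), 2) = Rational(894309025, 736164)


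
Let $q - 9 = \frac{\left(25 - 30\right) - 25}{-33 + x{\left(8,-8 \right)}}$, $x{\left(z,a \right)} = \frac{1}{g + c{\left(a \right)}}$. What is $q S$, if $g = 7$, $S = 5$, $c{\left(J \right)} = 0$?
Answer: $\frac{1140}{23} \approx 49.565$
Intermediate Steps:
$x{\left(z,a \right)} = \frac{1}{7}$ ($x{\left(z,a \right)} = \frac{1}{7 + 0} = \frac{1}{7}$)
$q = \frac{228}{23}$ ($q = 9 + \frac{\left(25 - 30\right) - 25}{-33 + \frac{1}{7}} = 9 + \frac{\left(25 - 30\right) - 25}{- \frac{230}{7}} = 9 + \left(-5 - 25\right) \left(- \frac{7}{230}\right) = 9 - - \frac{21}{23} = 9 + \frac{21}{23} = \frac{228}{23} \approx 9.913$)
$q S = \frac{228}{23} \cdot 5 = \frac{1140}{23}$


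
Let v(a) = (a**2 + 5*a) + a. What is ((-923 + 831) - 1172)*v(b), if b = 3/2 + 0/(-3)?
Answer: -14220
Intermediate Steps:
b = 3/2 (b = 3*(1/2) + 0*(-1/3) = 3/2 + 0 = 3/2 ≈ 1.5000)
v(a) = a**2 + 6*a
((-923 + 831) - 1172)*v(b) = ((-923 + 831) - 1172)*(3*(6 + 3/2)/2) = (-92 - 1172)*((3/2)*(15/2)) = -1264*45/4 = -14220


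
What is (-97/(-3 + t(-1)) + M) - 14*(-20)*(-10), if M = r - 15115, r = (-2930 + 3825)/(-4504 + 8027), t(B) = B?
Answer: -252112869/14092 ≈ -17891.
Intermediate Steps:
r = 895/3523 ≈ 0.25405
M = -53249250/3523 (M = 895/3523 - 15115 = -53249250/3523 ≈ -15115.)
(-97/(-3 + t(-1)) + M) - 14*(-20)*(-10) = (-97/(-3 - 1) - 53249250/3523) - 14*(-20)*(-10) = (-97/(-4) - 53249250/3523) + 280*(-10) = (-1/4*(-97) - 53249250/3523) - 2800 = (97/4 - 53249250/3523) - 2800 = -212655269/14092 - 2800 = -252112869/14092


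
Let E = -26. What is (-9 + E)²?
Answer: 1225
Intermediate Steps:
(-9 + E)² = (-9 - 26)² = (-35)² = 1225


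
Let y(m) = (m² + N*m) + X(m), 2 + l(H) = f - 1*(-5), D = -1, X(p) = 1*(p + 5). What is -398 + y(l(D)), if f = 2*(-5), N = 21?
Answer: -498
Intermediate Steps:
X(p) = 5 + p (X(p) = 1*(5 + p) = 5 + p)
f = -10
l(H) = -7 (l(H) = -2 + (-10 - 1*(-5)) = -2 + (-10 + 5) = -2 - 5 = -7)
y(m) = 5 + m² + 22*m (y(m) = (m² + 21*m) + (5 + m) = 5 + m² + 22*m)
-398 + y(l(D)) = -398 + (5 + (-7)² + 22*(-7)) = -398 + (5 + 49 - 154) = -398 - 100 = -498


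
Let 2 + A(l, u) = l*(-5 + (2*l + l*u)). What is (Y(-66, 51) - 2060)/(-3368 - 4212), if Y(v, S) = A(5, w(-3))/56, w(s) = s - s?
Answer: 115337/424480 ≈ 0.27171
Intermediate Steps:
w(s) = 0
A(l, u) = -2 + l*(-5 + 2*l + l*u) (A(l, u) = -2 + l*(-5 + (2*l + l*u)) = -2 + l*(-5 + 2*l + l*u))
Y(v, S) = 23/56 (Y(v, S) = (-2 - 5*5 + 2*5**2 + 0*5**2)/56 = (-2 - 25 + 2*25 + 0*25)*(1/56) = (-2 - 25 + 50 + 0)*(1/56) = 23*(1/56) = 23/56)
(Y(-66, 51) - 2060)/(-3368 - 4212) = (23/56 - 2060)/(-3368 - 4212) = -115337/56/(-7580) = -115337/56*(-1/7580) = 115337/424480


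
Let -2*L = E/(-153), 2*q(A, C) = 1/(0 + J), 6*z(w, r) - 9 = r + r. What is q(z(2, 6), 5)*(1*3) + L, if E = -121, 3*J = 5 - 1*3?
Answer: 1135/612 ≈ 1.8546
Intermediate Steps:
J = 2/3 (J = (5 - 1*3)/3 = (5 - 3)/3 = (1/3)*2 = 2/3 ≈ 0.66667)
z(w, r) = 3/2 + r/3 (z(w, r) = 3/2 + (r + r)/6 = 3/2 + (2*r)/6 = 3/2 + r/3)
q(A, C) = 3/4 (q(A, C) = 1/(2*(0 + 2/3)) = 1/(2*(2/3)) = (1/2)*(3/2) = 3/4)
L = -121/306 (L = -(-121)/(2*(-153)) = -(-121)*(-1)/(2*153) = -1/2*121/153 = -121/306 ≈ -0.39542)
q(z(2, 6), 5)*(1*3) + L = 3*(1*3)/4 - 121/306 = (3/4)*3 - 121/306 = 9/4 - 121/306 = 1135/612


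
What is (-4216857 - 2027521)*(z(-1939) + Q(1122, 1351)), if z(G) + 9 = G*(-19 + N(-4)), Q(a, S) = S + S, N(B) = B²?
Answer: -53139656780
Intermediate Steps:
Q(a, S) = 2*S
z(G) = -9 - 3*G (z(G) = -9 + G*(-19 + (-4)²) = -9 + G*(-19 + 16) = -9 + G*(-3) = -9 - 3*G)
(-4216857 - 2027521)*(z(-1939) + Q(1122, 1351)) = (-4216857 - 2027521)*((-9 - 3*(-1939)) + 2*1351) = -6244378*((-9 + 5817) + 2702) = -6244378*(5808 + 2702) = -6244378*8510 = -53139656780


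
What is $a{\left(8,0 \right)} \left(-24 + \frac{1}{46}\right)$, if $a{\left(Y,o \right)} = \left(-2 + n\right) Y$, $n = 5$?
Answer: $- \frac{13236}{23} \approx -575.48$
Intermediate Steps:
$a{\left(Y,o \right)} = 3 Y$ ($a{\left(Y,o \right)} = \left(-2 + 5\right) Y = 3 Y$)
$a{\left(8,0 \right)} \left(-24 + \frac{1}{46}\right) = 3 \cdot 8 \left(-24 + \frac{1}{46}\right) = 24 \left(-24 + \frac{1}{46}\right) = 24 \left(- \frac{1103}{46}\right) = - \frac{13236}{23}$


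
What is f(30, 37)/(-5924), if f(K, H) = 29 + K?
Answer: -59/5924 ≈ -0.0099595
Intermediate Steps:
f(30, 37)/(-5924) = (29 + 30)/(-5924) = 59*(-1/5924) = -59/5924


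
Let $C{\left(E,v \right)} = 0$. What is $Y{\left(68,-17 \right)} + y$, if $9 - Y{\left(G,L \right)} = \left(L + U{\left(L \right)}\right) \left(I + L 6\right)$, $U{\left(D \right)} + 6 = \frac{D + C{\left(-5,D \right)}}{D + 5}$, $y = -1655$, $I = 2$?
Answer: $- \frac{11413}{3} \approx -3804.3$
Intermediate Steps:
$U{\left(D \right)} = -6 + \frac{D}{5 + D}$ ($U{\left(D \right)} = -6 + \frac{D + 0}{D + 5} = -6 + \frac{D}{5 + D}$)
$Y{\left(G,L \right)} = 9 - \left(2 + 6 L\right) \left(L + \frac{5 \left(-6 - L\right)}{5 + L}\right)$ ($Y{\left(G,L \right)} = 9 - \left(L + \frac{5 \left(-6 - L\right)}{5 + L}\right) \left(2 + L 6\right) = 9 - \left(L + \frac{5 \left(-6 - L\right)}{5 + L}\right) \left(2 + 6 L\right) = 9 - \left(2 + 6 L\right) \left(L + \frac{5 \left(-6 - L\right)}{5 + L}\right)$)
$Y{\left(68,-17 \right)} + y = \frac{105 - 6 \left(-17\right)^{3} - 2 \left(-17\right)^{2} + 189 \left(-17\right)}{5 - 17} - 1655 = \frac{105 - -29478 - 578 - 3213}{-12} - 1655 = - \frac{105 + 29478 - 578 - 3213}{12} - 1655 = \left(- \frac{1}{12}\right) 25792 - 1655 = - \frac{6448}{3} - 1655 = - \frac{11413}{3}$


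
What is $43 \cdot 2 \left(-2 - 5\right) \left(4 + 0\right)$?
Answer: $-2408$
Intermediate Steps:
$43 \cdot 2 \left(-2 - 5\right) \left(4 + 0\right) = 43 \cdot 2 \left(-2 - 5\right) 4 = 43 \cdot 2 \left(-7\right) 4 = 43 \left(\left(-14\right) 4\right) = 43 \left(-56\right) = -2408$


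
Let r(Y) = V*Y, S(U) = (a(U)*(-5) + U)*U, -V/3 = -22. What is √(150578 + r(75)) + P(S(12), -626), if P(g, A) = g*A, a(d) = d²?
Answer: 5318496 + 2*√38882 ≈ 5.3189e+6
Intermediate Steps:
V = 66 (V = -3*(-22) = 66)
S(U) = U*(U - 5*U²) (S(U) = (U²*(-5) + U)*U = (-5*U² + U)*U = (U - 5*U²)*U = U*(U - 5*U²))
r(Y) = 66*Y
P(g, A) = A*g
√(150578 + r(75)) + P(S(12), -626) = √(150578 + 66*75) - 626*12²*(1 - 5*12) = √(150578 + 4950) - 90144*(1 - 60) = √155528 - 90144*(-59) = 2*√38882 - 626*(-8496) = 2*√38882 + 5318496 = 5318496 + 2*√38882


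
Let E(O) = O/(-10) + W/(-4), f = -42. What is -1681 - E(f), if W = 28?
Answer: -8391/5 ≈ -1678.2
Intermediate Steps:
E(O) = -7 - O/10 (E(O) = O/(-10) + 28/(-4) = O*(-1/10) + 28*(-1/4) = -O/10 - 7 = -7 - O/10)
-1681 - E(f) = -1681 - (-7 - 1/10*(-42)) = -1681 - (-7 + 21/5) = -1681 - 1*(-14/5) = -1681 + 14/5 = -8391/5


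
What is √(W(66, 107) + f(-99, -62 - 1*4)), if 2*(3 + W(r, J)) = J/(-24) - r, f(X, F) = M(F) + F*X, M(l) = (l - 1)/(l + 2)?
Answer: 143*√183/24 ≈ 80.603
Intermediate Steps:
M(l) = (-1 + l)/(2 + l)
f(X, F) = F*X + (-1 + F)/(2 + F) (f(X, F) = (-1 + F)/(2 + F) + F*X = F*X + (-1 + F)/(2 + F))
W(r, J) = -3 - r/2 - J/48 (W(r, J) = -3 + (J/(-24) - r)/2 = -3 + (J*(-1/24) - r)/2 = -3 + (-J/24 - r)/2 = -3 + (-r - J/24)/2 = -3 + (-r/2 - J/48) = -3 - r/2 - J/48)
√(W(66, 107) + f(-99, -62 - 1*4)) = √((-3 - ½*66 - 1/48*107) + (-1 + (-62 - 1*4) + (-62 - 1*4)*(-99)*(2 + (-62 - 1*4)))/(2 + (-62 - 1*4))) = √((-3 - 33 - 107/48) + (-1 + (-62 - 4) + (-62 - 4)*(-99)*(2 + (-62 - 4)))/(2 + (-62 - 4))) = √(-1835/48 + (-1 - 66 - 66*(-99)*(2 - 66))/(2 - 66)) = √(-1835/48 + (-1 - 66 - 66*(-99)*(-64))/(-64)) = √(-1835/48 - (-1 - 66 - 418176)/64) = √(-1835/48 - 1/64*(-418243)) = √(-1835/48 + 418243/64) = √(1247389/192) = 143*√183/24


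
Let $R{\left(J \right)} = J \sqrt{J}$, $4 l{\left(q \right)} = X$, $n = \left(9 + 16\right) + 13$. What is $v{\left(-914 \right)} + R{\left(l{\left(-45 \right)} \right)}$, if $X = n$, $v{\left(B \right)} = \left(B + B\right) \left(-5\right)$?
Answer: $9140 + \frac{19 \sqrt{38}}{4} \approx 9169.3$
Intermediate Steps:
$n = 38$ ($n = 25 + 13 = 38$)
$v{\left(B \right)} = - 10 B$ ($v{\left(B \right)} = 2 B \left(-5\right) = - 10 B$)
$X = 38$
$l{\left(q \right)} = \frac{19}{2}$ ($l{\left(q \right)} = \frac{1}{4} \cdot 38 = \frac{19}{2}$)
$R{\left(J \right)} = J^{\frac{3}{2}}$
$v{\left(-914 \right)} + R{\left(l{\left(-45 \right)} \right)} = \left(-10\right) \left(-914\right) + \left(\frac{19}{2}\right)^{\frac{3}{2}} = 9140 + \frac{19 \sqrt{38}}{4}$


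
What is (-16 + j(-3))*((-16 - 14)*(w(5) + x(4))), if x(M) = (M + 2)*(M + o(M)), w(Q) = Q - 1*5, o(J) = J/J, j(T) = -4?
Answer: 18000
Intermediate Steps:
o(J) = 1
w(Q) = -5 + Q (w(Q) = Q - 5 = -5 + Q)
x(M) = (1 + M)*(2 + M) (x(M) = (M + 2)*(M + 1) = (2 + M)*(1 + M) = (1 + M)*(2 + M))
(-16 + j(-3))*((-16 - 14)*(w(5) + x(4))) = (-16 - 4)*((-16 - 14)*((-5 + 5) + (2 + 4² + 3*4))) = -(-600)*(0 + (2 + 16 + 12)) = -(-600)*(0 + 30) = -(-600)*30 = -20*(-900) = 18000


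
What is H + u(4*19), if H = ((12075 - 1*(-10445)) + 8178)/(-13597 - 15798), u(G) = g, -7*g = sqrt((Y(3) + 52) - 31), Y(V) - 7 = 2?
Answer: -30698/29395 - sqrt(30)/7 ≈ -1.8268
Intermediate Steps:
Y(V) = 9 (Y(V) = 7 + 2 = 9)
g = -sqrt(30)/7 (g = -sqrt((9 + 52) - 31)/7 = -sqrt(61 - 31)/7 = -sqrt(30)/7 ≈ -0.78246)
u(G) = -sqrt(30)/7
H = -30698/29395 (H = ((12075 + 10445) + 8178)/(-29395) = (22520 + 8178)*(-1/29395) = 30698*(-1/29395) = -30698/29395 ≈ -1.0443)
H + u(4*19) = -30698/29395 - sqrt(30)/7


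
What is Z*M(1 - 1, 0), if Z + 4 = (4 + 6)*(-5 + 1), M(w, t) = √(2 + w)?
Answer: -44*√2 ≈ -62.225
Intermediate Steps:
Z = -44 (Z = -4 + (4 + 6)*(-5 + 1) = -4 + 10*(-4) = -4 - 40 = -44)
Z*M(1 - 1, 0) = -44*√(2 + (1 - 1)) = -44*√(2 + 0) = -44*√2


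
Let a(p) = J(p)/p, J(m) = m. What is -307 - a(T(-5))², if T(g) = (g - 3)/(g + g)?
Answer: -308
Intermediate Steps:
T(g) = (-3 + g)/(2*g) (T(g) = (-3 + g)/((2*g)) = (-3 + g)*(1/(2*g)) = (-3 + g)/(2*g))
a(p) = 1 (a(p) = p/p = 1)
-307 - a(T(-5))² = -307 - 1*1² = -307 - 1*1 = -307 - 1 = -308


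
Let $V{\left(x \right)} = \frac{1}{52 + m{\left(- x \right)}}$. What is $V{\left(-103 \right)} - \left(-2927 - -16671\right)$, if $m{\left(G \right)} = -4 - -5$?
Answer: $- \frac{728431}{53} \approx -13744.0$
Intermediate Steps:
$m{\left(G \right)} = 1$ ($m{\left(G \right)} = -4 + 5 = 1$)
$V{\left(x \right)} = \frac{1}{53}$ ($V{\left(x \right)} = \frac{1}{52 + 1} = \frac{1}{53}$)
$V{\left(-103 \right)} - \left(-2927 - -16671\right) = \frac{1}{53} - \left(-2927 - -16671\right) = \frac{1}{53} - \left(-2927 + 16671\right) = \frac{1}{53} - 13744 = - \frac{728431}{53}$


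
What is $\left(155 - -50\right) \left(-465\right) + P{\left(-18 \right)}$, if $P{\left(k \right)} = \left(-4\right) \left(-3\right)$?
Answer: $-95313$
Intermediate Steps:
$P{\left(k \right)} = 12$
$\left(155 - -50\right) \left(-465\right) + P{\left(-18 \right)} = \left(155 - -50\right) \left(-465\right) + 12 = \left(155 + 50\right) \left(-465\right) + 12 = 205 \left(-465\right) + 12 = -95325 + 12 = -95313$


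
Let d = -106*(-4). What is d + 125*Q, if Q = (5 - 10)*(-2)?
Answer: 1674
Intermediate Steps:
d = 424
Q = 10 (Q = -5*(-2) = 10)
d + 125*Q = 424 + 125*10 = 424 + 1250 = 1674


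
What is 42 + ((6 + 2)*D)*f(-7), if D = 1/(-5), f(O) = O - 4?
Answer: 298/5 ≈ 59.600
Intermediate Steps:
f(O) = -4 + O
D = -1/5 ≈ -0.20000
42 + ((6 + 2)*D)*f(-7) = 42 + ((6 + 2)*(-1/5))*(-4 - 7) = 42 + (8*(-1/5))*(-11) = 42 - 8/5*(-11) = 42 + 88/5 = 298/5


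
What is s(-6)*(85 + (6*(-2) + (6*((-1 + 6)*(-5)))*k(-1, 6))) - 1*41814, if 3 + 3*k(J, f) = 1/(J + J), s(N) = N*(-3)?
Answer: -37350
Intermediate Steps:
s(N) = -3*N
k(J, f) = -1 + 1/(6*J) (k(J, f) = -1 + 1/(3*(J + J)) = -1 + 1/(3*((2*J))) = -1 + (1/(2*J))/3 = -1 + 1/(6*J))
s(-6)*(85 + (6*(-2) + (6*((-1 + 6)*(-5)))*k(-1, 6))) - 1*41814 = (-3*(-6))*(85 + (6*(-2) + (6*((-1 + 6)*(-5)))*((⅙ - 1*(-1))/(-1)))) - 1*41814 = 18*(85 + (-12 + (6*(5*(-5)))*(-(⅙ + 1)))) - 41814 = 18*(85 + (-12 + (6*(-25))*(-1*7/6))) - 41814 = 18*(85 + (-12 - 150*(-7/6))) - 41814 = 18*(85 + (-12 + 175)) - 41814 = 18*(85 + 163) - 41814 = 18*248 - 41814 = 4464 - 41814 = -37350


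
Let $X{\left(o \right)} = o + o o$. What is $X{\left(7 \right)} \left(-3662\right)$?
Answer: $-205072$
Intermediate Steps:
$X{\left(o \right)} = o + o^{2}$
$X{\left(7 \right)} \left(-3662\right) = 7 \left(1 + 7\right) \left(-3662\right) = 7 \cdot 8 \left(-3662\right) = 56 \left(-3662\right) = -205072$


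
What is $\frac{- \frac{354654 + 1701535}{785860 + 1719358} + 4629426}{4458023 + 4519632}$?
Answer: $\frac{11597719288679}{22490982903790} \approx 0.51566$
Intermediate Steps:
$\frac{- \frac{354654 + 1701535}{785860 + 1719358} + 4629426}{4458023 + 4519632} = \frac{- \frac{2056189}{2505218} + 4629426}{8977655} = \left(- \frac{2056189}{2505218} + 4629426\right) \frac{1}{8977655} = \frac{11597719288679}{2505218} \cdot \frac{1}{8977655} = \frac{11597719288679}{22490982903790}$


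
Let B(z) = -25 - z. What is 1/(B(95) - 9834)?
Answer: -1/9954 ≈ -0.00010046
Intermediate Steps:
1/(B(95) - 9834) = 1/((-25 - 1*95) - 9834) = 1/((-25 - 95) - 9834) = 1/(-120 - 9834) = 1/(-9954) = -1/9954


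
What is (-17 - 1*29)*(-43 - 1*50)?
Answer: 4278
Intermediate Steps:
(-17 - 1*29)*(-43 - 1*50) = (-17 - 29)*(-43 - 50) = -46*(-93) = 4278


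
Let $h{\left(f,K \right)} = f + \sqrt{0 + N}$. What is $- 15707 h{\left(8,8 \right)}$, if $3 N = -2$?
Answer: $-125656 - \frac{15707 i \sqrt{6}}{3} \approx -1.2566 \cdot 10^{5} - 12825.0 i$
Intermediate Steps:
$N = - \frac{2}{3}$ ($N = \frac{1}{3} \left(-2\right) = - \frac{2}{3} \approx -0.66667$)
$h{\left(f,K \right)} = f + \frac{i \sqrt{6}}{3}$ ($h{\left(f,K \right)} = f + \sqrt{0 - \frac{2}{3}} = f + \sqrt{- \frac{2}{3}} = f + \frac{i \sqrt{6}}{3}$)
$- 15707 h{\left(8,8 \right)} = - 15707 \left(8 + \frac{i \sqrt{6}}{3}\right) = -125656 - \frac{15707 i \sqrt{6}}{3}$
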